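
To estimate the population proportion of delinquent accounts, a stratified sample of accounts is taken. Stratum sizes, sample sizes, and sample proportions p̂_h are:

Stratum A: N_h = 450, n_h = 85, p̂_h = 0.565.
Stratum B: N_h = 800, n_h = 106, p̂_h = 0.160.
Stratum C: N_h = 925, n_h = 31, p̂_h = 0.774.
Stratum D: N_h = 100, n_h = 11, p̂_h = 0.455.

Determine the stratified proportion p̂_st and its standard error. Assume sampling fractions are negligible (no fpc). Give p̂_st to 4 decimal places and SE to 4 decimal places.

N = 2275; stratum weights W_h = N_h/N.
p̂_st = Σ W_h p̂_h = (450·0.565 + 800·0.160 + 925·0.774 + 100·0.455)/2275 = 0.50273
V̂(p̂_st) = Σ W_h² p̂_h(1−p̂_h)/(n_h−1):
  stratum A: (450/2275)²·0.565·0.435/84 = 0.000114478
  stratum B: (800/2275)²·0.160·0.840/105 = 0.00015828
  stratum C: (925/2275)²·0.774·0.226/30 = 0.000963937
  stratum D: (100/2275)²·0.455·0.545/10 = 4.79121e-05
V̂(p̂_st) = 0.00128461; SE = √V̂ = 0.0358414

p̂_st ≈ 0.5027, SE ≈ 0.0358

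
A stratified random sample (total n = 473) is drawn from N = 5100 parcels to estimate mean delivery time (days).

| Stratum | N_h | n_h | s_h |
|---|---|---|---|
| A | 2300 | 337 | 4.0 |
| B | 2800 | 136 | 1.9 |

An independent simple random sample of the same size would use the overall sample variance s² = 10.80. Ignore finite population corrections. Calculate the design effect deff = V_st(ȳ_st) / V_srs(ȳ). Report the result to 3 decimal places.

V̂(ȳ_st) = Σ W_h² s_h²/n_h, with W_h = N_h/N and N = 5100:
  stratum A: (2300/5100)²·4.0²/337 = 0.00965618
  stratum B: (2800/5100)²·1.9²/136 = 0.008001
V_st = 0.0176572
V_srs = s²/n = 10.80/473 = 0.022833
deff = V_st / V_srs = 0.0176572/0.022833 = 0.7733

deff ≈ 0.773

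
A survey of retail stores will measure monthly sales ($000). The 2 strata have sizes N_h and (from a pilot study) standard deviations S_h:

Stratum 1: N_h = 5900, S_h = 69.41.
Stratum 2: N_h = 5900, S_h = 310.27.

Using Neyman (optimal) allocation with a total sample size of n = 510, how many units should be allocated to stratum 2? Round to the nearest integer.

417

Neyman allocation: n_h = n · N_h S_h / Σ N_i S_i, with n = 510.
  stratum 1: N_h·S_h = 5900·69.41 = 409519.00
  stratum 2: N_h·S_h = 5900·310.27 = 1830593.00
Σ N_h S_h = 2240112.00
n for stratum 2 = 510·1830593.00/2240112.00 = 416.766 → 417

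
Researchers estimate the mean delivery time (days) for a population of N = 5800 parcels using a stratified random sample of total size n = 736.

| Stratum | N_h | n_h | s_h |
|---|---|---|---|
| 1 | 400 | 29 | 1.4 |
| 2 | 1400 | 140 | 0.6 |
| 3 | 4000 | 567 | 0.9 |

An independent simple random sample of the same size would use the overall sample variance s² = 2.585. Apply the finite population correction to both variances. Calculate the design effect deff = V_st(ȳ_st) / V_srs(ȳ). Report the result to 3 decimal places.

deff ≈ 0.331

V̂(ȳ_st) = Σ W_h² (1 − n_h/N_h) s_h²/n_h, with W_h = N_h/N and N = 5800:
  stratum 1: (400/5800)²·(1 − 29/400)·1.4²/29 = 0.000298151
  stratum 2: (1400/5800)²·(1 − 140/1400)·0.6²/140 = 0.000134839
  stratum 3: (4000/5800)²·(1 − 567/4000)·0.9²/567 = 0.000583149
V_st = 0.00101614
V_srs = (1 − 736/5800)·2.585/736 = 0.00306654
deff = V_st / V_srs = 0.00101614/0.00306654 = 0.3314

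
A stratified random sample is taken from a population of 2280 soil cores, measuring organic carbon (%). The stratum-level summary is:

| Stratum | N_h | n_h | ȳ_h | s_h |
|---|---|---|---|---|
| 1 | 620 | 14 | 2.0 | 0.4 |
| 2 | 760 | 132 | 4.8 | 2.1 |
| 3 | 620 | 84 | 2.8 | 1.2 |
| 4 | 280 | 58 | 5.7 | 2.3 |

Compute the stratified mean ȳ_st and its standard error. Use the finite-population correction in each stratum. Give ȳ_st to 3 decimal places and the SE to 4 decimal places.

ȳ_st ≈ 3.605, SE ≈ 0.0780

ȳ_st = Σ W_h ȳ_h = (620·2.0 + 760·4.8 + 620·2.8 + 280·5.7)/2280 = 3.60526
V̂(ȳ_st) = Σ W_h² (1 − n_h/N_h) s_h²/n_h, with W_h = N_h/N and N = 2280:
  stratum 1: (620/2280)²·(1 − 14/620)·0.4²/14 = 0.000826012
  stratum 2: (760/2280)²·(1 − 132/760)·2.1²/132 = 0.00306738
  stratum 3: (620/2280)²·(1 − 84/620)·1.2²/84 = 0.0010959
  stratum 4: (280/2280)²·(1 − 58/280)·2.3²/58 = 0.00109061
V̂(ȳ_st) = 0.0060799
SE(ȳ_st) = √0.0060799 = 0.0779737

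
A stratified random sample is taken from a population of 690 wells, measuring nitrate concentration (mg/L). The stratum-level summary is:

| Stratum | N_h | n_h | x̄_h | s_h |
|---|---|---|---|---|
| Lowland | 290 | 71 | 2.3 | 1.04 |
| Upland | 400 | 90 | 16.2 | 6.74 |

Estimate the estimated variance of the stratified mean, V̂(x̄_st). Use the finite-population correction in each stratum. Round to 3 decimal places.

V̂(x̄_st) ≈ 0.133

V̂(x̄_st) = Σ W_h² (1 − n_h/N_h) s_h²/n_h, with W_h = N_h/N and N = 690:
  stratum Lowland: (290/690)²·(1 − 71/290)·1.04²/71 = 0.00203213
  stratum Upland: (400/690)²·(1 − 90/400)·6.74²/90 = 0.131462
V̂(x̄_st) = 0.133494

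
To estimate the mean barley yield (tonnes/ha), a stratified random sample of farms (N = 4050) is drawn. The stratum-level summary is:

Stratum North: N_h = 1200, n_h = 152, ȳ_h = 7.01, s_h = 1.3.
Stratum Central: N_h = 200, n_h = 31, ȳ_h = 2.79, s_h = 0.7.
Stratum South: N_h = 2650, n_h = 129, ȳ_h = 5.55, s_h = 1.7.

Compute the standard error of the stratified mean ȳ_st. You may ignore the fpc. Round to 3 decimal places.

SE(ȳ_st) ≈ 0.103

V̂(ȳ_st) = Σ W_h² s_h²/n_h, with W_h = N_h/N and N = 4050:
  stratum North: (1200/4050)²·1.3²/152 = 0.000976103
  stratum Central: (200/4050)²·0.7²/31 = 3.85464e-05
  stratum South: (2650/4050)²·1.7²/129 = 0.00959157
V̂(ȳ_st) = 0.0106062
SE(ȳ_st) = √0.0106062 = 0.102987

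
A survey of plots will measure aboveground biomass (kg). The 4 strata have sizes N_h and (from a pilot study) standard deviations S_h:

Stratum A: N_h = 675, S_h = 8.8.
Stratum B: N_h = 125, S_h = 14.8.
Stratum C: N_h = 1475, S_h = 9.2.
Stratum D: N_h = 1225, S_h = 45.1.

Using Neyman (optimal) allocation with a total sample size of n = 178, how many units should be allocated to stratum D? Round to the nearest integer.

128

Neyman allocation: n_h = n · N_h S_h / Σ N_i S_i, with n = 178.
  stratum A: N_h·S_h = 675·8.8 = 5940.00
  stratum B: N_h·S_h = 125·14.8 = 1850.00
  stratum C: N_h·S_h = 1475·9.2 = 13570.00
  stratum D: N_h·S_h = 1225·45.1 = 55247.50
Σ N_h S_h = 76607.50
n for stratum D = 178·55247.50/76607.50 = 128.369 → 128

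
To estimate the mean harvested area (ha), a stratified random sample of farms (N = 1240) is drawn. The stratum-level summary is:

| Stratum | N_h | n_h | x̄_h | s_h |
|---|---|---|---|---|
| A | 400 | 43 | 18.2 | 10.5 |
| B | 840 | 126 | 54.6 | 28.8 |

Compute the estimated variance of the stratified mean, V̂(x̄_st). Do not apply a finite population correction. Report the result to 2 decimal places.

V̂(x̄_st) = Σ W_h² s_h²/n_h, with W_h = N_h/N and N = 1240:
  stratum A: (400/1240)²·10.5²/43 = 0.266801
  stratum B: (840/1240)²·28.8²/126 = 3.02085
V̂(x̄_st) = 3.28765

V̂(x̄_st) ≈ 3.29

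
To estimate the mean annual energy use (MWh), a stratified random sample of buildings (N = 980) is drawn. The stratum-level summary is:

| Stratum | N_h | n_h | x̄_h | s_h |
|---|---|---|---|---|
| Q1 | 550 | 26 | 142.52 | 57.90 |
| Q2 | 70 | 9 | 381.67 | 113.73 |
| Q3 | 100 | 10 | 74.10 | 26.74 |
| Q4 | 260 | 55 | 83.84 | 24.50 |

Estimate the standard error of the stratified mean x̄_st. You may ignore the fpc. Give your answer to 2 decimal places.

V̂(x̄_st) = Σ W_h² s_h²/n_h, with W_h = N_h/N and N = 980:
  stratum Q1: (550/980)²·57.90²/26 = 40.6122
  stratum Q2: (70/980)²·113.73²/9 = 7.33249
  stratum Q3: (100/980)²·26.74²/10 = 0.74451
  stratum Q4: (260/980)²·24.50²/55 = 0.768182
V̂(x̄_st) = 49.4574
SE(x̄_st) = √49.4574 = 7.0326

SE(x̄_st) ≈ 7.03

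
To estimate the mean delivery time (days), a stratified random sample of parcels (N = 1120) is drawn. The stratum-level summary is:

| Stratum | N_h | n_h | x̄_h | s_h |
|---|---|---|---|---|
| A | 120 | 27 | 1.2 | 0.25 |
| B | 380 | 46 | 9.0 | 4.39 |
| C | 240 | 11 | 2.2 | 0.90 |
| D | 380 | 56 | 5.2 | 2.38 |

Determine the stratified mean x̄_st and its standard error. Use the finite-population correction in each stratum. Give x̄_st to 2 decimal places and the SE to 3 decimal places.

x̄_st ≈ 5.42, SE ≈ 0.236

x̄_st = Σ W_h x̄_h = (120·1.2 + 380·9.0 + 240·2.2 + 380·5.2)/1120 = 5.41786
V̂(x̄_st) = Σ W_h² (1 − n_h/N_h) s_h²/n_h, with W_h = N_h/N and N = 1120:
  stratum A: (120/1120)²·(1 − 27/120)·0.25²/27 = 2.05942e-05
  stratum B: (380/1120)²·(1 − 46/380)·4.39²/46 = 0.0423902
  stratum C: (240/1120)²·(1 − 11/240)·0.90²/11 = 0.00322629
  stratum D: (380/1120)²·(1 − 56/380)·2.38²/56 = 0.00992792
V̂(x̄_st) = 0.055565
SE(x̄_st) = √0.055565 = 0.235722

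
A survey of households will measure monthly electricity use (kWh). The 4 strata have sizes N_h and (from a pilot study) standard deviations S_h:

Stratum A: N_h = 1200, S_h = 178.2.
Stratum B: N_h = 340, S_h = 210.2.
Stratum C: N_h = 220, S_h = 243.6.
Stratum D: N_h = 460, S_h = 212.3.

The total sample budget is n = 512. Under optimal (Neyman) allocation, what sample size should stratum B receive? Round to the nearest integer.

84

Neyman allocation: n_h = n · N_h S_h / Σ N_i S_i, with n = 512.
  stratum A: N_h·S_h = 1200·178.2 = 213840.00
  stratum B: N_h·S_h = 340·210.2 = 71468.00
  stratum C: N_h·S_h = 220·243.6 = 53592.00
  stratum D: N_h·S_h = 460·212.3 = 97658.00
Σ N_h S_h = 436558.00
n for stratum B = 512·71468.00/436558.00 = 83.818 → 84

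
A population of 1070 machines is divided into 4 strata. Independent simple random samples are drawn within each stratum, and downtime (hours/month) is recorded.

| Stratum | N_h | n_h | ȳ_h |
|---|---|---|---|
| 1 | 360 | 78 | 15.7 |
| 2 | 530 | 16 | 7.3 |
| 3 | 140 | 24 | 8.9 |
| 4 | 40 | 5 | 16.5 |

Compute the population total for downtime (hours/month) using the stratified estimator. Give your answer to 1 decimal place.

τ̂_st ≈ 11427.0

τ̂_st = Σ N_h ȳ_h = 360·15.7 + 530·7.3 + 140·8.9 + 40·16.5 = 11427.0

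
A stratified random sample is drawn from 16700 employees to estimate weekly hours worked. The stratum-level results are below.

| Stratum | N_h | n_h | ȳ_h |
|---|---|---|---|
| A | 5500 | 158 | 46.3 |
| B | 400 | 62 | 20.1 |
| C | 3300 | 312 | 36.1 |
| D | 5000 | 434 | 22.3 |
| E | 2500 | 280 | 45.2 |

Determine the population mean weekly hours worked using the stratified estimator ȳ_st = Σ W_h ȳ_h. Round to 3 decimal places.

N = Σ N_h = 16700. Stratum weights W_h = N_h/N.
ȳ_st = (5500·46.3 + 400·20.1 + 3300·36.1 + 5000·22.3 + 2500·45.2) / 16700 = 36.30659

ȳ_st ≈ 36.307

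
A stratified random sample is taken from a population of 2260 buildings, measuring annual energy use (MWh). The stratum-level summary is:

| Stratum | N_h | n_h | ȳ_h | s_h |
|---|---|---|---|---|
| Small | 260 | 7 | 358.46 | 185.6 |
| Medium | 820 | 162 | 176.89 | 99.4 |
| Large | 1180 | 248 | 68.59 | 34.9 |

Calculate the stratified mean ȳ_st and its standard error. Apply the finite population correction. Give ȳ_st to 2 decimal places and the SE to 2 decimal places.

ȳ_st ≈ 141.23, SE ≈ 8.42

ȳ_st = Σ W_h ȳ_h = (260·358.46 + 820·176.89 + 1180·68.59)/2260 = 141.23257
V̂(ȳ_st) = Σ W_h² (1 − n_h/N_h) s_h²/n_h, with W_h = N_h/N and N = 2260:
  stratum Small: (260/2260)²·(1 − 7/260)·185.6²/7 = 63.3775
  stratum Medium: (820/2260)²·(1 − 162/820)·99.4²/162 = 6.44289
  stratum Large: (1180/2260)²·(1 − 248/1180)·34.9²/248 = 1.0575
V̂(ȳ_st) = 70.8779
SE(ȳ_st) = √70.8779 = 8.4189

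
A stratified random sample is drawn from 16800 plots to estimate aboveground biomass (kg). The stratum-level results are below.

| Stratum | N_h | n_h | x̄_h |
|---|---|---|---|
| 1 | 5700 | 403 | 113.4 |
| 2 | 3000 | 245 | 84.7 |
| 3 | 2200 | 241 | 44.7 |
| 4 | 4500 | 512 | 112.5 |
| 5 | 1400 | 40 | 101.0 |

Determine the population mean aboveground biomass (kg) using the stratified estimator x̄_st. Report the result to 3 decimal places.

N = Σ N_h = 16800. Stratum weights W_h = N_h/N.
x̄_st = (5700·113.4 + 3000·84.7 + 2200·44.7 + 4500·112.5 + 1400·101.0) / 16800 = 98.00417

x̄_st ≈ 98.004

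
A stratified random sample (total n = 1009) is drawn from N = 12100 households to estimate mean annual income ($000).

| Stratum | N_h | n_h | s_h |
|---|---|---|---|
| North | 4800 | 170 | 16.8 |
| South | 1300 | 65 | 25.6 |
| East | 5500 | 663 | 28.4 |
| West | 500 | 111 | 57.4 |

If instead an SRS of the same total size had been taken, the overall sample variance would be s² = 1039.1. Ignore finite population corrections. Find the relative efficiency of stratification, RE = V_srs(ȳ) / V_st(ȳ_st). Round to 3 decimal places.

V̂(ȳ_st) = Σ W_h² s_h²/n_h, with W_h = N_h/N and N = 12100:
  stratum North: (4800/12100)²·16.8²/170 = 0.261265
  stratum South: (1300/12100)²·25.6²/65 = 0.116381
  stratum East: (5500/12100)²·28.4²/663 = 0.251349
  stratum West: (500/12100)²·57.4²/111 = 0.0506839
V_st = 0.679679
V_srs = s²/n = 1039.1/1009 = 1.02983
Relative efficiency = V_srs / V_st = 1.02983/0.679679 = 1.5152

RE ≈ 1.515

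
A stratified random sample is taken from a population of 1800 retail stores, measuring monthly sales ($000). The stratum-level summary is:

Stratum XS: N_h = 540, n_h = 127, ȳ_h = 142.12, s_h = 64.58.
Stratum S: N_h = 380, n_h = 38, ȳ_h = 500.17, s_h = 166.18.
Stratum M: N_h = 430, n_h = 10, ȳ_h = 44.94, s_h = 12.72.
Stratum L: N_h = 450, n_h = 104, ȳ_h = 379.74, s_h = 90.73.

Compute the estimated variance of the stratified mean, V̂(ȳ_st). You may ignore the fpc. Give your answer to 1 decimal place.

V̂(ȳ_st) ≈ 41.2

V̂(ȳ_st) = Σ W_h² s_h²/n_h, with W_h = N_h/N and N = 1800:
  stratum XS: (540/1800)²·64.58²/127 = 2.95553
  stratum S: (380/1800)²·166.18²/38 = 32.3889
  stratum M: (430/1800)²·12.72²/10 = 0.92335
  stratum L: (450/1800)²·90.73²/104 = 4.94708
V̂(ȳ_st) = 41.2148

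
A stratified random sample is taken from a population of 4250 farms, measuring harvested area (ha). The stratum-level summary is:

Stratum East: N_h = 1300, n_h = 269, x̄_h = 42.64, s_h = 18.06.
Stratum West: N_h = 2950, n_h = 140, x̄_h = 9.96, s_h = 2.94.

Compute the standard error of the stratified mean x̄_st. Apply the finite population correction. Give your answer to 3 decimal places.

V̂(x̄_st) = Σ W_h² (1 − n_h/N_h) s_h²/n_h, with W_h = N_h/N and N = 4250:
  stratum East: (1300/4250)²·(1 − 269/1300)·18.06²/269 = 0.089972
  stratum West: (2950/4250)²·(1 − 140/2950)·2.94²/140 = 0.0283346
V̂(x̄_st) = 0.118307
SE(x̄_st) = √0.118307 = 0.343957

SE(x̄_st) ≈ 0.344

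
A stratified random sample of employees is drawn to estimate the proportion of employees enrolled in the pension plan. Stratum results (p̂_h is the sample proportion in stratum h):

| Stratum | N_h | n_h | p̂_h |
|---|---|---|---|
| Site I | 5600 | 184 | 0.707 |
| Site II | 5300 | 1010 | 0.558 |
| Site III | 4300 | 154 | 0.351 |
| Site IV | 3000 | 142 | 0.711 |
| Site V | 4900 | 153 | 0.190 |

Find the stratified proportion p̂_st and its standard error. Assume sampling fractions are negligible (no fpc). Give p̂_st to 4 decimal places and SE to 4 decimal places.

N = 23100; stratum weights W_h = N_h/N.
p̂_st = Σ W_h p̂_h = (5600·0.707 + 5300·0.558 + 4300·0.351 + 3000·0.711 + 4900·0.190)/23100 = 0.49740
V̂(p̂_st) = Σ W_h² p̂_h(1−p̂_h)/(n_h−1):
  stratum Site I: (5600/23100)²·0.707·0.293/183 = 6.65255e-05
  stratum Site II: (5300/23100)²·0.558·0.442/1009 = 1.28675e-05
  stratum Site III: (4300/23100)²·0.351·0.649/153 = 5.15909e-05
  stratum Site IV: (3000/23100)²·0.711·0.289/141 = 2.45792e-05
  stratum Site V: (4900/23100)²·0.190·0.810/152 = 4.55579e-05
V̂(p̂_st) = 0.000201121; SE = √V̂ = 0.0141817

p̂_st ≈ 0.4974, SE ≈ 0.0142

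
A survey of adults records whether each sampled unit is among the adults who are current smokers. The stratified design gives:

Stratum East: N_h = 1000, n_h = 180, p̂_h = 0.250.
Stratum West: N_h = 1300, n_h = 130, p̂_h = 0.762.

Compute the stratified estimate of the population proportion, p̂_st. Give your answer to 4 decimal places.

p̂_st ≈ 0.5394

N = 2300; stratum weights W_h = N_h/N.
p̂_st = Σ W_h p̂_h = (1000·0.250 + 1300·0.762)/2300 = 0.53939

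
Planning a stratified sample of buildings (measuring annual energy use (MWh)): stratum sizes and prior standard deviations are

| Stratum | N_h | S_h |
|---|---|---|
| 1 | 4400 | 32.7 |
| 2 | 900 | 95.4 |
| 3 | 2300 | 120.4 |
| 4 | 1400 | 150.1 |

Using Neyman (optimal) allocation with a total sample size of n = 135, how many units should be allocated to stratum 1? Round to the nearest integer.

27

Neyman allocation: n_h = n · N_h S_h / Σ N_i S_i, with n = 135.
  stratum 1: N_h·S_h = 4400·32.7 = 143880.00
  stratum 2: N_h·S_h = 900·95.4 = 85860.00
  stratum 3: N_h·S_h = 2300·120.4 = 276920.00
  stratum 4: N_h·S_h = 1400·150.1 = 210140.00
Σ N_h S_h = 716800.00
n for stratum 1 = 135·143880.00/716800.00 = 27.098 → 27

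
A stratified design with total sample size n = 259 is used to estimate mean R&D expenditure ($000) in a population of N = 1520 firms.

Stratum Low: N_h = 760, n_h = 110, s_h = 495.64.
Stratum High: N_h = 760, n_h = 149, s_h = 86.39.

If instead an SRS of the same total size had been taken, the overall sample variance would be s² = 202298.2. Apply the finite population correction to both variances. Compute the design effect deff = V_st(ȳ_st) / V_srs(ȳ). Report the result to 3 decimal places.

V̂(ȳ_st) = Σ W_h² (1 − n_h/N_h) s_h²/n_h, with W_h = N_h/N and N = 1520:
  stratum Low: (760/1520)²·(1 − 110/760)·495.64²/110 = 477.507
  stratum High: (760/1520)²·(1 − 149/760)·86.39²/149 = 10.0672
V_st = 487.574
V_srs = (1 − 259/1520)·202298.2/259 = 647.983
deff = V_st / V_srs = 487.574/647.983 = 0.7524

deff ≈ 0.752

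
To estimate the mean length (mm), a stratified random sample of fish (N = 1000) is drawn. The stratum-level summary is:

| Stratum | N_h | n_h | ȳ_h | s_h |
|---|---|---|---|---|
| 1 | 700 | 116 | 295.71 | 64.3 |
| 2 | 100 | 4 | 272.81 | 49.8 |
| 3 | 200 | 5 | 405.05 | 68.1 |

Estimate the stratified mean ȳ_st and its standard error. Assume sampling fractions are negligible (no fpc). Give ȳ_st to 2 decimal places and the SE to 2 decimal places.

ȳ_st = Σ W_h ȳ_h = (700·295.71 + 100·272.81 + 200·405.05)/1000 = 315.28800
V̂(ȳ_st) = Σ W_h² s_h²/n_h, with W_h = N_h/N and N = 1000:
  stratum 1: (700/1000)²·64.3²/116 = 17.4647
  stratum 2: (100/1000)²·49.8²/4 = 6.2001
  stratum 3: (200/1000)²·68.1²/5 = 37.1009
V̂(ȳ_st) = 60.7656
SE(ȳ_st) = √60.7656 = 7.79523

ȳ_st ≈ 315.29, SE ≈ 7.80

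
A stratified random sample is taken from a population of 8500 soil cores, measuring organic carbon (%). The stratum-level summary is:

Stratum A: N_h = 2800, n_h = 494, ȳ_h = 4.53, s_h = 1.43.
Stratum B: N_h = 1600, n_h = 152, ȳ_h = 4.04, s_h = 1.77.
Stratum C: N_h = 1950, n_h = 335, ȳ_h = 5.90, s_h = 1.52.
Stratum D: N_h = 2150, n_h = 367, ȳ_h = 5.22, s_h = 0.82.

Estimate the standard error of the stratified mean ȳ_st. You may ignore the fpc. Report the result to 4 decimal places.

V̂(ȳ_st) = Σ W_h² s_h²/n_h, with W_h = N_h/N and N = 8500:
  stratum A: (2800/8500)²·1.43²/494 = 0.000449183
  stratum B: (1600/8500)²·1.77²/152 = 0.000730306
  stratum C: (1950/8500)²·1.52²/335 = 0.000362973
  stratum D: (2150/8500)²·0.82²/367 = 0.00011722
V̂(ȳ_st) = 0.00165968
SE(ȳ_st) = √0.00165968 = 0.0407392

SE(ȳ_st) ≈ 0.0407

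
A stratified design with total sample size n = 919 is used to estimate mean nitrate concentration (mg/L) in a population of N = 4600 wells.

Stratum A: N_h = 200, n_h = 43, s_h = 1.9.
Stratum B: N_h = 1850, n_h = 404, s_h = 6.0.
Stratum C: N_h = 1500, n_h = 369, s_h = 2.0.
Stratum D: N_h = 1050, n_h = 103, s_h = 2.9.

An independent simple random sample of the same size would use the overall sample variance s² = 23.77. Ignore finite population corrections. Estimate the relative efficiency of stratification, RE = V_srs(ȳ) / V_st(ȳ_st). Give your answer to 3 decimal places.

RE ≈ 1.295

V̂(ȳ_st) = Σ W_h² s_h²/n_h, with W_h = N_h/N and N = 4600:
  stratum A: (200/4600)²·1.9²/43 = 0.000158702
  stratum B: (1850/4600)²·6.0²/404 = 0.0144128
  stratum C: (1500/4600)²·2.0²/369 = 0.00115266
  stratum D: (1050/4600)²·2.9²/103 = 0.00425424
V_st = 0.0199784
V_srs = s²/n = 23.77/919 = 0.0258651
Relative efficiency = V_srs / V_st = 0.0258651/0.0199784 = 1.2947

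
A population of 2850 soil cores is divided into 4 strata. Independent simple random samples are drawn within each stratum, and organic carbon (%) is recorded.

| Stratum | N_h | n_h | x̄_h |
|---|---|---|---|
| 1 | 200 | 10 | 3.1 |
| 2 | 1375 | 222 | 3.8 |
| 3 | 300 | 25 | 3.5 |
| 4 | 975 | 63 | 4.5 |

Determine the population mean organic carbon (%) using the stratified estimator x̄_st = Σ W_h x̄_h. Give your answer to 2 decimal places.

N = Σ N_h = 2850. Stratum weights W_h = N_h/N.
x̄_st = (200·3.1 + 1375·3.8 + 300·3.5 + 975·4.5) / 2850 = 3.9588

x̄_st ≈ 3.96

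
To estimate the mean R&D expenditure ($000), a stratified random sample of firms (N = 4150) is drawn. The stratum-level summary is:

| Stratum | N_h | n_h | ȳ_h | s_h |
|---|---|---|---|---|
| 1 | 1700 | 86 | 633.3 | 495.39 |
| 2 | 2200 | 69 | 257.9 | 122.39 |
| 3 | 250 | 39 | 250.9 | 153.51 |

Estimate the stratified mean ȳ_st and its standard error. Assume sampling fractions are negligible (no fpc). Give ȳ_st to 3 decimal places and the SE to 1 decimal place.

ȳ_st ≈ 411.257, SE ≈ 23.3

ȳ_st = Σ W_h ȳ_h = (1700·633.3 + 2200·257.9 + 250·250.9)/4150 = 411.25663
V̂(ȳ_st) = Σ W_h² s_h²/n_h, with W_h = N_h/N and N = 4150:
  stratum 1: (1700/4150)²·495.39²/86 = 478.848
  stratum 2: (2200/4150)²·122.39²/69 = 61.0087
  stratum 3: (250/4150)²·153.51²/39 = 2.19277
V̂(ȳ_st) = 542.049
SE(ȳ_st) = √542.049 = 23.282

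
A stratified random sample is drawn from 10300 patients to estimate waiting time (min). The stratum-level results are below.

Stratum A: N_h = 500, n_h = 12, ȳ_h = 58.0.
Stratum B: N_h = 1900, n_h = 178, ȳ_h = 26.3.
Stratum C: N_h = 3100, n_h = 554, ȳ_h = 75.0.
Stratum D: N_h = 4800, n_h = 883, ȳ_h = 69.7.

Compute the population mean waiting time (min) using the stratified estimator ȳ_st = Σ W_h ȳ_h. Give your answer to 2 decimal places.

N = Σ N_h = 10300. Stratum weights W_h = N_h/N.
ȳ_st = (500·58.0 + 1900·26.3 + 3100·75.0 + 4800·69.7) / 10300 = 62.7214

ȳ_st ≈ 62.72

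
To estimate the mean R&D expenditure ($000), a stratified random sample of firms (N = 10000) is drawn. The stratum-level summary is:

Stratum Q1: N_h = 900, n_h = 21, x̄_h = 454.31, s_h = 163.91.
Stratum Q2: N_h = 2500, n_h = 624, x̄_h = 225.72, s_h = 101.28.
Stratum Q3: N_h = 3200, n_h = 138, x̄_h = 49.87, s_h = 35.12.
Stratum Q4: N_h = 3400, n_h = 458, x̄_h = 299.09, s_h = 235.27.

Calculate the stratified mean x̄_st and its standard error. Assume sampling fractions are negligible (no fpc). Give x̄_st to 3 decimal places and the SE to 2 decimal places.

x̄_st ≈ 214.967, SE ≈ 5.13

x̄_st = Σ W_h x̄_h = (900·454.31 + 2500·225.72 + 3200·49.87 + 3400·299.09)/10000 = 214.96690
V̂(x̄_st) = Σ W_h² s_h²/n_h, with W_h = N_h/N and N = 10000:
  stratum Q1: (900/10000)²·163.91²/21 = 10.3628
  stratum Q2: (2500/10000)²·101.28²/624 = 1.02741
  stratum Q3: (3200/10000)²·35.12²/138 = 0.915229
  stratum Q4: (3400/10000)²·235.27²/458 = 13.9709
V̂(x̄_st) = 26.2764
SE(x̄_st) = √26.2764 = 5.12605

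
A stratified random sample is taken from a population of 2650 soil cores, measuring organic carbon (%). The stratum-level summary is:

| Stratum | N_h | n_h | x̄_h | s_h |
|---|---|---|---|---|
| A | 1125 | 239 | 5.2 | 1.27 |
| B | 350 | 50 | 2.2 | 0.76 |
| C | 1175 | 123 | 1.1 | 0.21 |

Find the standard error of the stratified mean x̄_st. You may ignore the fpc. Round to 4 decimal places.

SE(x̄_st) ≈ 0.0386

V̂(x̄_st) = Σ W_h² s_h²/n_h, with W_h = N_h/N and N = 2650:
  stratum A: (1125/2650)²·1.27²/239 = 0.00121625
  stratum B: (350/2650)²·0.76²/50 = 0.000201512
  stratum C: (1175/2650)²·0.21²/123 = 7.04884e-05
V̂(x̄_st) = 0.00148825
SE(x̄_st) = √0.00148825 = 0.0385779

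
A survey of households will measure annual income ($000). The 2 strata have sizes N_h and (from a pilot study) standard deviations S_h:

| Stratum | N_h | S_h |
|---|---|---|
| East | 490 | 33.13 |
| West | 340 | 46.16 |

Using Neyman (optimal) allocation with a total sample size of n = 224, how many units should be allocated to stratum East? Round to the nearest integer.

114

Neyman allocation: n_h = n · N_h S_h / Σ N_i S_i, with n = 224.
  stratum East: N_h·S_h = 490·33.13 = 16233.70
  stratum West: N_h·S_h = 340·46.16 = 15694.40
Σ N_h S_h = 31928.10
n for stratum East = 224·16233.70/31928.10 = 113.892 → 114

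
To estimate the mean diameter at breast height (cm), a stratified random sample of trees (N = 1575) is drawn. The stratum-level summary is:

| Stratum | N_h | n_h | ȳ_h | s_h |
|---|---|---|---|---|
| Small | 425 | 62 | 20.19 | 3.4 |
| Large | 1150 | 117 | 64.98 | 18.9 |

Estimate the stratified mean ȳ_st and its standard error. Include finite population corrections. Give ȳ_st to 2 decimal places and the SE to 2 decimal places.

ȳ_st = Σ W_h ȳ_h = (425·20.19 + 1150·64.98)/1575 = 52.89381
V̂(ȳ_st) = Σ W_h² (1 − n_h/N_h) s_h²/n_h, with W_h = N_h/N and N = 1575:
  stratum Small: (425/1575)²·(1 − 62/425)·3.4²/62 = 0.0115958
  stratum Large: (1150/1575)²·(1 − 117/1150)·18.9²/117 = 1.46209
V̂(ȳ_st) = 1.47369
SE(ȳ_st) = √1.47369 = 1.21396

ȳ_st ≈ 52.89, SE ≈ 1.21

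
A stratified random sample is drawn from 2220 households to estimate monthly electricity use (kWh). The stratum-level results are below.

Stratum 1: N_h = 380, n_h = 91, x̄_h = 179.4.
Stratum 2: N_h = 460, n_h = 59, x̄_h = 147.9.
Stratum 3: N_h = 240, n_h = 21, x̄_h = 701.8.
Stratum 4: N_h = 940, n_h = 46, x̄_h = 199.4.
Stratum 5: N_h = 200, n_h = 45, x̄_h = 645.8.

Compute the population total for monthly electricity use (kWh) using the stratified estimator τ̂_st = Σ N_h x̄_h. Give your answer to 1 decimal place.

τ̂_st ≈ 621234.0

τ̂_st = Σ N_h x̄_h = 380·179.4 + 460·147.9 + 240·701.8 + 940·199.4 + 200·645.8 = 621234.0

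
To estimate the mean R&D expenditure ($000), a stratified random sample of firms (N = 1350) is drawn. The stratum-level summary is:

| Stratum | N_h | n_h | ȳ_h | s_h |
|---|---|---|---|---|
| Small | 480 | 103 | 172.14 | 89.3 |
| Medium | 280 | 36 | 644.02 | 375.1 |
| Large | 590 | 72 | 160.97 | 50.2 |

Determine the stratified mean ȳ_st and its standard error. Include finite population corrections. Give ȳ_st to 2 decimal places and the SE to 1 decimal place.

ȳ_st ≈ 265.13, SE ≈ 12.7

ȳ_st = Σ W_h ȳ_h = (480·172.14 + 280·644.02 + 590·160.97)/1350 = 265.12970
V̂(ȳ_st) = Σ W_h² (1 − n_h/N_h) s_h²/n_h, with W_h = N_h/N and N = 1350:
  stratum Small: (480/1350)²·(1 − 103/480)·89.3²/103 = 7.68742
  stratum Medium: (280/1350)²·(1 − 36/280)·375.1²/36 = 146.512
  stratum Large: (590/1350)²·(1 − 72/590)·50.2²/72 = 5.86934
V̂(ȳ_st) = 160.068
SE(ȳ_st) = √160.068 = 12.6518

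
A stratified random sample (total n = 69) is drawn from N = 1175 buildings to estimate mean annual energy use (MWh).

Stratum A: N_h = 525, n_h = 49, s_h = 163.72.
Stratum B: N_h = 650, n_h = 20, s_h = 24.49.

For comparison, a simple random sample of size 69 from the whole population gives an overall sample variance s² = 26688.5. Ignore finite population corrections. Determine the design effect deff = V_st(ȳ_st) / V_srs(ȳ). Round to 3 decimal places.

V̂(ȳ_st) = Σ W_h² s_h²/n_h, with W_h = N_h/N and N = 1175:
  stratum A: (525/1175)²·163.72²/49 = 109.207
  stratum B: (650/1175)²·24.49²/20 = 9.17695
V_st = 118.384
V_srs = s²/n = 26688.5/69 = 386.79
deff = V_st / V_srs = 118.384/386.79 = 0.3061

deff ≈ 0.306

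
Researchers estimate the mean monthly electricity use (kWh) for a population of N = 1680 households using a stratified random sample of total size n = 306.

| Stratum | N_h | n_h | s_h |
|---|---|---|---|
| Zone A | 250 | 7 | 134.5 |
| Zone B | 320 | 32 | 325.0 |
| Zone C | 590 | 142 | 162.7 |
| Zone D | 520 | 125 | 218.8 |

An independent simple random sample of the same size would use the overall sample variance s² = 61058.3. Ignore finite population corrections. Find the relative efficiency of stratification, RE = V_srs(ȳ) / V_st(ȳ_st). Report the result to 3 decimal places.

V̂(ȳ_st) = Σ W_h² s_h²/n_h, with W_h = N_h/N and N = 1680:
  stratum Zone A: (250/1680)²·134.5²/7 = 57.2279
  stratum Zone B: (320/1680)²·325.0²/32 = 119.756
  stratum Zone C: (590/1680)²·162.7²/142 = 22.9918
  stratum Zone D: (520/1680)²·218.8²/125 = 36.6921
V_st = 236.668
V_srs = s²/n = 61058.3/306 = 199.537
Relative efficiency = V_srs / V_st = 199.537/236.668 = 0.8431

RE ≈ 0.843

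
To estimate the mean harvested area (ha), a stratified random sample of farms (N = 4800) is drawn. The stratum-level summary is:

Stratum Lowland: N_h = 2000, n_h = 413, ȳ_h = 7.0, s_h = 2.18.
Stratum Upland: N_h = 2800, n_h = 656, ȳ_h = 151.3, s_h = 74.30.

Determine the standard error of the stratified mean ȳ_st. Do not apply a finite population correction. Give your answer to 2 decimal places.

V̂(ȳ_st) = Σ W_h² s_h²/n_h, with W_h = N_h/N and N = 4800:
  stratum Lowland: (2000/4800)²·2.18²/413 = 0.00199775
  stratum Upland: (2800/4800)²·74.30²/656 = 2.86357
V̂(ȳ_st) = 2.86556
SE(ȳ_st) = √2.86556 = 1.6928

SE(ȳ_st) ≈ 1.69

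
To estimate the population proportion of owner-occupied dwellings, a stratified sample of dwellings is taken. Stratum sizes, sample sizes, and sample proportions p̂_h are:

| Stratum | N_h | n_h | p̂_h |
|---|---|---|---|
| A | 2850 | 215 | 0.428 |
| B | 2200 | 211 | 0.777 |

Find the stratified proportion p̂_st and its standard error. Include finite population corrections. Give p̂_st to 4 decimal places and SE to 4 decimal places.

N = 5050; stratum weights W_h = N_h/N.
p̂_st = Σ W_h p̂_h = (2850·0.428 + 2200·0.777)/5050 = 0.58004
V̂(p̂_st) = Σ W_h² (1 − n_h/N_h) p̂_h(1−p̂_h)/(n_h−1):
  stratum A: (2850/5050)²·(1 − 215/2850)·0.428·0.572/214 = 0.000336875
  stratum B: (2200/5050)²·(1 − 211/2200)·0.777·0.223/210 = 0.000141573
V̂(p̂_st) = 0.000478448; SE = √V̂ = 0.0218735

p̂_st ≈ 0.5800, SE ≈ 0.0219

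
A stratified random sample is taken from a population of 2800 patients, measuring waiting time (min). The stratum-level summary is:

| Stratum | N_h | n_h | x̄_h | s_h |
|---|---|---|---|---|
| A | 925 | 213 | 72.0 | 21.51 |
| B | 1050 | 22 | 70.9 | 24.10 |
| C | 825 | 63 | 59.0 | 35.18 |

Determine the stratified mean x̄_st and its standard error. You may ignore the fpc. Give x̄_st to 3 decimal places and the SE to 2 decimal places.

x̄_st ≈ 67.757, SE ≈ 2.38

x̄_st = Σ W_h x̄_h = (925·72.0 + 1050·70.9 + 825·59.0)/2800 = 67.75714
V̂(x̄_st) = Σ W_h² s_h²/n_h, with W_h = N_h/N and N = 2800:
  stratum A: (925/2800)²·21.51²/213 = 0.237066
  stratum B: (1050/2800)²·24.10²/22 = 3.71256
  stratum C: (825/2800)²·35.18²/63 = 1.70547
V̂(x̄_st) = 5.6551
SE(x̄_st) = √5.6551 = 2.37804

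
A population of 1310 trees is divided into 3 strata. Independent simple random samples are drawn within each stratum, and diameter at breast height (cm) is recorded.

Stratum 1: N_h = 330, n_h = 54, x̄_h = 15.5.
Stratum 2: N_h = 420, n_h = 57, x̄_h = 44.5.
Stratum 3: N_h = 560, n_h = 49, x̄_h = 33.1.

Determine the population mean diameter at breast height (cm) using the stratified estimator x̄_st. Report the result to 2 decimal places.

N = Σ N_h = 1310. Stratum weights W_h = N_h/N.
x̄_st = (330·15.5 + 420·44.5 + 560·33.1) / 1310 = 32.3214

x̄_st ≈ 32.32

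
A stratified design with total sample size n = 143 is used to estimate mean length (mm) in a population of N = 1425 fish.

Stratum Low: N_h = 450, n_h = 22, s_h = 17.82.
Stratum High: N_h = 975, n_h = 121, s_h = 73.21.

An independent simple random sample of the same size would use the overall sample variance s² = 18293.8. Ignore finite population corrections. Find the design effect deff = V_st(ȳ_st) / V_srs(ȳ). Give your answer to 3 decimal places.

deff ≈ 0.173

V̂(ȳ_st) = Σ W_h² s_h²/n_h, with W_h = N_h/N and N = 1425:
  stratum Low: (450/1425)²·17.82²/22 = 1.43942
  stratum High: (975/1425)²·73.21²/121 = 20.7365
V_st = 22.1759
V_srs = s²/n = 18293.8/143 = 127.929
deff = V_st / V_srs = 22.1759/127.929 = 0.1733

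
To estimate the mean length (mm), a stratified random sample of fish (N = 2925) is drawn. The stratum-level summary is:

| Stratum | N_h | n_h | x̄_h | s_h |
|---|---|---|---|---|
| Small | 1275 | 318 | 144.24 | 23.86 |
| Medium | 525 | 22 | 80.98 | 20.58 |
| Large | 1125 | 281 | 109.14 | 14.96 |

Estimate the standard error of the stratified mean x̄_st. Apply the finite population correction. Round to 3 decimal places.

V̂(x̄_st) = Σ W_h² (1 − n_h/N_h) s_h²/n_h, with W_h = N_h/N and N = 2925:
  stratum Small: (1275/2925)²·(1 − 318/1275)·23.86²/318 = 0.25532
  stratum Medium: (525/2925)²·(1 − 22/525)·20.58²/22 = 0.594215
  stratum Large: (1125/2925)²·(1 − 281/1125)·14.96²/281 = 0.0883894
V̂(x̄_st) = 0.937924
SE(x̄_st) = √0.937924 = 0.968465

SE(x̄_st) ≈ 0.968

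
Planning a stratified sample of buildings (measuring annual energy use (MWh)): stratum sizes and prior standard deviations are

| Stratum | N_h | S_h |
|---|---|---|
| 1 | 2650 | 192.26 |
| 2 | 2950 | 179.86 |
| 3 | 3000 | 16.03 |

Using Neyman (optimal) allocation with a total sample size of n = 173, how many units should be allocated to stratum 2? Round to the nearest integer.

84

Neyman allocation: n_h = n · N_h S_h / Σ N_i S_i, with n = 173.
  stratum 1: N_h·S_h = 2650·192.26 = 509489.00
  stratum 2: N_h·S_h = 2950·179.86 = 530587.00
  stratum 3: N_h·S_h = 3000·16.03 = 48090.00
Σ N_h S_h = 1088166.00
n for stratum 2 = 173·530587.00/1088166.00 = 84.354 → 84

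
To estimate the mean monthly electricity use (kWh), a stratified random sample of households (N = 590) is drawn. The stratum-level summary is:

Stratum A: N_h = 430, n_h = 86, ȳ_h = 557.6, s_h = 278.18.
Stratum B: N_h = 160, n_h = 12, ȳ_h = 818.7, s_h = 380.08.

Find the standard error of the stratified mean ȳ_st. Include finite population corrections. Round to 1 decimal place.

SE(ȳ_st) ≈ 34.7

V̂(ȳ_st) = Σ W_h² (1 − n_h/N_h) s_h²/n_h, with W_h = N_h/N and N = 590:
  stratum A: (430/590)²·(1 − 86/430)·278.18²/86 = 382.363
  stratum B: (160/590)²·(1 − 12/160)·380.08²/12 = 818.929
V̂(ȳ_st) = 1201.29
SE(ȳ_st) = √1201.29 = 34.6597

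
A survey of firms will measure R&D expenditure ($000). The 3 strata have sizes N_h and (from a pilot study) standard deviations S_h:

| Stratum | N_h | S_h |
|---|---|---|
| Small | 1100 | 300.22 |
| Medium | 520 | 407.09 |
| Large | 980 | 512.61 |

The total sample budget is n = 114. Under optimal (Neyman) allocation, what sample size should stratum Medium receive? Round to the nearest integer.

Neyman allocation: n_h = n · N_h S_h / Σ N_i S_i, with n = 114.
  stratum Small: N_h·S_h = 1100·300.22 = 330242.00
  stratum Medium: N_h·S_h = 520·407.09 = 211686.80
  stratum Large: N_h·S_h = 980·512.61 = 502357.80
Σ N_h S_h = 1044286.60
n for stratum Medium = 114·211686.80/1044286.60 = 23.109 → 23

23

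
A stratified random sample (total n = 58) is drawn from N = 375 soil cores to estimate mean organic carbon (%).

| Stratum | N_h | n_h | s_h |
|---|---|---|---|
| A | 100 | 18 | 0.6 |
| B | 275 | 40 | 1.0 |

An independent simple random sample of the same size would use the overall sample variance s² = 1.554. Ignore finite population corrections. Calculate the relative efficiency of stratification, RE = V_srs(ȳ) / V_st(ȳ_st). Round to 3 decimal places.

V̂(ȳ_st) = Σ W_h² s_h²/n_h, with W_h = N_h/N and N = 375:
  stratum A: (100/375)²·0.6²/18 = 0.00142222
  stratum B: (275/375)²·1.0²/40 = 0.0134444
V_st = 0.0148667
V_srs = s²/n = 1.554/58 = 0.0267931
Relative efficiency = V_srs / V_st = 0.0267931/0.0148667 = 1.8022

RE ≈ 1.802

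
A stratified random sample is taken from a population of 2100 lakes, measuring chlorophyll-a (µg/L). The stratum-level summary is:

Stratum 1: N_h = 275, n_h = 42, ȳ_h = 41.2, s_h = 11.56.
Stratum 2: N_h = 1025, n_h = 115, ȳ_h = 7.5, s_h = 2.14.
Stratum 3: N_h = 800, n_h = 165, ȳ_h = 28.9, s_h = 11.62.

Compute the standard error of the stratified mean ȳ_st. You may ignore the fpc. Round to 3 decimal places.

V̂(ȳ_st) = Σ W_h² s_h²/n_h, with W_h = N_h/N and N = 2100:
  stratum 1: (275/2100)²·11.56²/42 = 0.0545624
  stratum 2: (1025/2100)²·2.14²/115 = 0.00948722
  stratum 3: (800/2100)²·11.62²/165 = 0.11876
V̂(ȳ_st) = 0.182809
SE(ȳ_st) = √0.182809 = 0.427562

SE(ȳ_st) ≈ 0.428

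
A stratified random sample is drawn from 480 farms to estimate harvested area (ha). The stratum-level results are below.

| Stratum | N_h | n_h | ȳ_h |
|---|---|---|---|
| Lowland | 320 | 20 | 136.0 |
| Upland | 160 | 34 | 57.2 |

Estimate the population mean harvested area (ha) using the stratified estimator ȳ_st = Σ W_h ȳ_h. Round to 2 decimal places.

N = Σ N_h = 480. Stratum weights W_h = N_h/N.
ȳ_st = (320·136.0 + 160·57.2) / 480 = 109.7333

ȳ_st ≈ 109.73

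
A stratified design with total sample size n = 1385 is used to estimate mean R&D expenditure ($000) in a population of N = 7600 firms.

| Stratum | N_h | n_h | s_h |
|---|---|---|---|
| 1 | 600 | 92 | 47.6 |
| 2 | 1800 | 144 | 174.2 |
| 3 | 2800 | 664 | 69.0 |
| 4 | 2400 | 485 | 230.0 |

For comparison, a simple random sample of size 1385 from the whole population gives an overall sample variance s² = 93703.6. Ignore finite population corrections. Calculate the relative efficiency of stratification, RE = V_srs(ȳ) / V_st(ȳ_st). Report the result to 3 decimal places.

V̂(ȳ_st) = Σ W_h² s_h²/n_h, with W_h = N_h/N and N = 7600:
  stratum 1: (600/7600)²·47.6²/92 = 0.153498
  stratum 2: (1800/7600)²·174.2²/144 = 11.8209
  stratum 3: (2800/7600)²·69.0²/664 = 0.973238
  stratum 4: (2400/7600)²·230.0²/485 = 10.877
V_st = 23.8247
V_srs = s²/n = 93703.6/1385 = 67.656
Relative efficiency = V_srs / V_st = 67.656/23.8247 = 2.8397

RE ≈ 2.840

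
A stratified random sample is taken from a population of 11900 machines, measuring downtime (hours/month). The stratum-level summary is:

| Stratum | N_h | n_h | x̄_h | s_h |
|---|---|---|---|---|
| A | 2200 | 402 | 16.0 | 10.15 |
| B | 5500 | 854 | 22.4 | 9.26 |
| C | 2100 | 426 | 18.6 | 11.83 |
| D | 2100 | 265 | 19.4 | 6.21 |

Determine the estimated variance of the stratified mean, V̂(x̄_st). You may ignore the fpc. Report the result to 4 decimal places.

V̂(x̄_st) ≈ 0.0450

V̂(x̄_st) = Σ W_h² s_h²/n_h, with W_h = N_h/N and N = 11900:
  stratum A: (2200/11900)²·10.15²/402 = 0.00875906
  stratum B: (5500/11900)²·9.26²/854 = 0.0214484
  stratum C: (2100/11900)²·11.83²/426 = 0.0102307
  stratum D: (2100/11900)²·6.21²/265 = 0.00453192
V̂(x̄_st) = 0.0449701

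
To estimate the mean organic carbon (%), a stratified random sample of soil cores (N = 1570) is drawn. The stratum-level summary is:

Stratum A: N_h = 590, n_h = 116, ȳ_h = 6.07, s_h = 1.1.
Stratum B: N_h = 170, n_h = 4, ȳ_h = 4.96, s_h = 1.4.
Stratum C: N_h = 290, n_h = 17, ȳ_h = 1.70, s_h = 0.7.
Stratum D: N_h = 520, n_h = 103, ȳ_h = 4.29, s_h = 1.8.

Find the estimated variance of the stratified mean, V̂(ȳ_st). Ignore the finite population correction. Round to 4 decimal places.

V̂(ȳ_st) = Σ W_h² s_h²/n_h, with W_h = N_h/N and N = 1570:
  stratum A: (590/1570)²·1.1²/116 = 0.0014731
  stratum B: (170/1570)²·1.4²/4 = 0.00574506
  stratum C: (290/1570)²·0.7²/17 = 0.000983431
  stratum D: (520/1570)²·1.8²/103 = 0.00345076
V̂(ȳ_st) = 0.0116524

V̂(ȳ_st) ≈ 0.0117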